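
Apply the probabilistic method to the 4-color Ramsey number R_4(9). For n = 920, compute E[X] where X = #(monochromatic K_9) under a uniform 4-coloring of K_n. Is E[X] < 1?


E[X] = C(920, 9) · 4^{1 − 36} = 1251067384312182251760 · 4^{−35} = 1251067384312182251760/1180591620717411303424.
As a reduced fraction: E[X] = 78191711519511390735/73786976294838206464 ≈ 1.059695.
Is E[X] < 1? NO.
Since E[X] ≥ 1, the first-moment bound is inconclusive at n = 920; it does NOT by itself certify R_4(9) > 920.

E[X] = 78191711519511390735/73786976294838206464 ≈ 1.059695; E[X] ≥ 1; first-moment method inconclusive here.


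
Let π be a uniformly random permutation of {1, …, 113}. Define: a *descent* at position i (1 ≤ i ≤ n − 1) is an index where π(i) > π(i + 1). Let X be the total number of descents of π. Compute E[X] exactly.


Write X = Σ X_I over i = 1, …, 112, with X_I the indicator of one descent.
There are 112 indicators.
For each fixed i, the pair (π(i), π(i+1)) is a uniformly random ordered pair of distinct values from {1, …, 113}; by symmetry P[π(i) > π(i+1)] = 1/2.
By linearity: E[X] = 112 · (1/2) = (113 − 1) · (1/2) = 56 ≈ 56.0000.

E[X] = 56 = 56.0000.


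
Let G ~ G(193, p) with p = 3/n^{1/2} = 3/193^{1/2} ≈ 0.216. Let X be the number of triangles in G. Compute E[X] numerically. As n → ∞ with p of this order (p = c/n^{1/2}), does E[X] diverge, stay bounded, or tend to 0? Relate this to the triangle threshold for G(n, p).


Number of potential triangles: C(193, 3) = 1179616.
Each occurs with probability p³ ≈ (0.216)³ ≈ 1.00700e-02.
By linearity: E[X] = C(193, 3)·p³ ≈ 1179616 · 1.00700e-02 ≈ 11878.687.
Since α = 1/2 < 1, p = c/n^{1/2} ≫ 1/n is above the triangle threshold p ~ 1/n. Asymptotically E[X] ~ (c³/6)·n^{3(1−α)} = (3³/6)·n^{1.5} → ∞; triangles are abundant w.h.p.

E[X] ≈ 11878.687; in regime p = Θ(1/n^{1/2}) E[X] diverges (above the triangle threshold p ~ 1/n).


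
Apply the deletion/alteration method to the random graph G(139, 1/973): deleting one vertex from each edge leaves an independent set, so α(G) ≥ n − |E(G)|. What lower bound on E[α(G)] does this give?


E[|E(G)|] = C(139, 2)·p = 9591 · (1/973) = 69/7.
E[α(G)] ≥ n − E[|E(G)|] = 139 − 69/7 = 904/7.
Numerically: ≈ 129.14286.
(This is only a lower bound; the true E[α(G)] may be larger.)

E[α(G)] ≥ 904/7 ≈ 129.14286.


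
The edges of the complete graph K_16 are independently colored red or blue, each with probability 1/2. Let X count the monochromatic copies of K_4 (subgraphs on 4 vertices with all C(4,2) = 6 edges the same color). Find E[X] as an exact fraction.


Let X = Σ_S X_S over the C(16, 4) = 1820 subsets S of size 4, where X_S = 1 if the K_4 on S is monochromatic.
For a fixed S, the K_4 on S has C(4, 2) = 6 edges. P[all 6 edges red] = (1/2)^6, and likewise for blue, so P[monochromatic] = 2·(1/2)^6 = 2^{1 − 6} = 1/32.
By linearity: E[X] = C(16, 4) · 2^{1 − 6} = 1820 · 1/32 = 455/8.
Numerically: E[X] ≈ 56.8750.

E[X] = C(16,4)·2^(1−C(4,2)) = 455/8 ≈ 56.8750.


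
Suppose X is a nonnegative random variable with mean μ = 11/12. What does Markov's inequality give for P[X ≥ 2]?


μ = E[X] = 11/12, a = 2.
Markov: P[X ≥ 2] ≤ μ/a = (11/12)/2 = 11/24.
Numerically: ≈ 0.458.
(Since a = 2 > μ = 0.917, the bound 11/24 is < 1 and informative.)

P[X ≥ 2] ≤ 11/24 ≈ 0.458.


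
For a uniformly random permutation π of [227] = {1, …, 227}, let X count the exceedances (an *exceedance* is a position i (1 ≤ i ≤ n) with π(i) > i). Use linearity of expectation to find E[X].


Write X = Σ_{i=1}^{227} X_i, where X_i = 1_{π(i) > i}.
For each fixed i, π(i) is uniform over {1, …, 227} (marginal of a uniform permutation), so P[π(i) > i] = (n − i)/n. Summing: Σ_{i=1}^{227} (n − i)/n = (0 + 1 + … + 226)/227 = 227(227 − 1)/(2·227) = (227 − 1)/2.
Hence E[X] = Σ_{i=1}^{227} (227 − i)/227 = 113 ≈ 113.000.

E[X] = 113 = 113.000.


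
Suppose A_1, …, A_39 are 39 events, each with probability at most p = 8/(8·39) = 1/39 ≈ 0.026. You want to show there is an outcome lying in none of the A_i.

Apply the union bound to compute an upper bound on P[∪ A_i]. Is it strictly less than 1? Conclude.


Union bound: P[∪_{i=1}^{39} A_i] ≤ Σ_i P[A_i] ≤ 39·p = 39·(1/39) = 1.
Numerically: 1 ≈ 1.000.
Is 1 < 1? NO.
Since the bound 1 is ≥ 1, the union bound is uninformative here; it does NOT by itself certify existence.

39·p = 1 ≈ 1.000; existence NOT certified by the union bound.


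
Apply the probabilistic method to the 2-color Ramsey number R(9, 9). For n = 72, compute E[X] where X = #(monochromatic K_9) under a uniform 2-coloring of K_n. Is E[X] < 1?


E[X] = C(72, 9) · 2^{1 − 36} = 85113005120 · 2^{−35} = 85113005120/34359738368.
As a reduced fraction: E[X] = 1329890705/536870912 ≈ 2.4771.
Is E[X] < 1? NO.
Since E[X] ≥ 1, the first-moment bound is inconclusive at n = 72; it does NOT by itself certify R(9, 9) > 72.

E[X] = 1329890705/536870912 ≈ 2.4771; E[X] ≥ 1; first-moment method inconclusive here.


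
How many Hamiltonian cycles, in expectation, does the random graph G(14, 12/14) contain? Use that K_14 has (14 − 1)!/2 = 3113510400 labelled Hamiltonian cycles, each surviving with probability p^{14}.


K_14 has (14 − 1)!/2 = 3113510400 labelled Hamiltonian cycles.
For each such Hamiltonian cycle H, let X_H = 1 if all 14 edges of H are present in G. Then P[X_H = 1] = p^{14} = (6/7)^{14} = 78364164096/678223072849.
Summing the indicators: E[X] = Σ_H E[X_H] = 3113510400 · p^{14} = 3113510400 · 78364164096/678223072849 = 34855377128600371200/96889010407.
Numerically: E[X] ≈ 3.59745e+08.

E[X] = 3113510400 · (6/7)^{14} = 34855377128600371200/96889010407 ≈ 3.59745e+08.


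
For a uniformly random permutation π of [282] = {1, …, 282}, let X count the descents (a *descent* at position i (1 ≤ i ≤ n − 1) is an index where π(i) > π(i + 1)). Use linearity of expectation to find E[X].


Write X = Σ X_I over i = 1, …, 281, with X_I the indicator of one descent.
There are 281 indicators.
For each fixed i, the pair (π(i), π(i+1)) is a uniformly random ordered pair of distinct values from {1, …, 282}; by symmetry P[π(i) > π(i+1)] = 1/2.
By linearity: E[X] = 281 · (1/2) = (282 − 1) · (1/2) = 281/2 ≈ 140.5000.

E[X] = 281/2 = 140.5000.


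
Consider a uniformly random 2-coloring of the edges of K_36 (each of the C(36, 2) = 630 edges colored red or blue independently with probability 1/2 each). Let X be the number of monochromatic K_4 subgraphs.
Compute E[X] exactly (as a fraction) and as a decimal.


Let X = Σ_S X_S over the C(36, 4) = 58905 subsets S of size 4, where X_S = 1 if the K_4 on S is monochromatic.
For a fixed S, the K_4 on S has C(4, 2) = 6 edges. P[all 6 edges red] = (1/2)^6, and likewise for blue, so P[monochromatic] = 2·(1/2)^6 = 2^{1 − 6} = 1/32.
Summing: E[X] = C(36, 4) · 2^{1 − 6} = 58905 · 1/32 = 58905/32.
Numerically: E[X] ≈ 1840.781250.

E[X] = C(36,4)·2^(1−C(4,2)) = 58905/32 ≈ 1840.781250.


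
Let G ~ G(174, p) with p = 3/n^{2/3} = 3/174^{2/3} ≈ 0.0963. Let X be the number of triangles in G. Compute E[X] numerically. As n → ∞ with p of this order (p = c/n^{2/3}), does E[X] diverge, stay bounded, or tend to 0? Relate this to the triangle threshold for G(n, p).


Number of potential triangles: C(174, 3) = 862924.
Each occurs with probability p³ ≈ (0.0963)³ ≈ 8.91795e-04.
By linearity: E[X] = C(174, 3)·p³ ≈ 862924 · 8.91795e-04 ≈ 769.552.
Since α = 2/3 < 1, p = c/n^{2/3} ≫ 1/n is above the triangle threshold p ~ 1/n. Asymptotically E[X] ~ (c³/6)·n^{3(1−α)} = (3³/6)·n^{1} → ∞; triangles are abundant w.h.p.

E[X] ≈ 769.552; in regime p = Θ(1/n^{2/3}) E[X] diverges (above the triangle threshold p ~ 1/n).


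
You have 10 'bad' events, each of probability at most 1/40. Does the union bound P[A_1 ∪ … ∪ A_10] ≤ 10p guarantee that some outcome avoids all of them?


Union bound: P[∪_{i=1}^{10} A_i] ≤ Σ_i P[A_i] ≤ 10·p = 10·(1/40) = 1/4.
Numerically: 1/4 ≈ 0.2500.
Is 1/4 < 1? YES.
Since P[∪ A_i] ≤ 1/4 < 1, the complement has P[∩ A_i^c] ≥ 1 − 1/4 = 3/4 > 0, so some outcome avoids every A_i.

10·p = 1/4 ≈ 0.2500; existence CERTIFIED by the union bound.


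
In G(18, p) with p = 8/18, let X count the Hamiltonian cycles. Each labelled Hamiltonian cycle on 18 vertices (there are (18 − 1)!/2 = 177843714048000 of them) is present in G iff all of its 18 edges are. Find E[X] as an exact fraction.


K_18 has (18 − 1)!/2 = 177843714048000 labelled Hamiltonian cycles.
For each such Hamiltonian cycle H, let X_H = 1 if all 18 edges of H are present in G. Then P[X_H = 1] = p^{18} = (4/9)^{18} = 68719476736/150094635296999121.
By linearity of expectation: E[X] = Σ_H E[X_H] = 177843714048000 · p^{18} = 177843714048000 · 68719476736/150094635296999121 = 16764508875398316032000/205891132094649.
Numerically: E[X] ≈ 8.1424e+07.

E[X] = 177843714048000 · (4/9)^{18} = 16764508875398316032000/205891132094649 ≈ 8.1424e+07.


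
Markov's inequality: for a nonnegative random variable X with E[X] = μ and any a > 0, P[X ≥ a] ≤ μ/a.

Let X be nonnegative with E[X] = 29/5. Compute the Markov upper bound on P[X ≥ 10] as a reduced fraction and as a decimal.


μ = E[X] = 29/5, a = 10.
Markov: P[X ≥ 10] ≤ μ/a = (29/5)/10 = 29/50.
Numerically: ≈ 0.58000.
(Since a = 10 > μ = 5.80000, the bound 29/50 is < 1 and informative.)

P[X ≥ 10] ≤ 29/50 ≈ 0.58000.


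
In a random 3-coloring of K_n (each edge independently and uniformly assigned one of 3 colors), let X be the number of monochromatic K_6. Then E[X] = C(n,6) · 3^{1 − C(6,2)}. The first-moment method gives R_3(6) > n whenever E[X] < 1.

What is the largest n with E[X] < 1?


We need C(n, 6) · 3^{1 − 15} < 1, i.e. C(n, 6) < 3^{15 − 1} = 4782969.
Check values of n near the boundary:
  n = 40: C(40, 6) = 3838380; 3838380 < 4782969? YES
  n = 41: C(41, 6) = 4496388; 4496388 < 4782969? YES
  n = 42: C(42, 6) = 5245786; 5245786 < 4782969? NO
The largest n with C(n, 6) < 4782969 is n = 41 (where E[X] = 1498796/1594323 ≈ 0.940083). Hence R_3(6) > 41, i.e. R_3(6) ≥ 42.

Largest n = 41; hence R_3(6) > 41.


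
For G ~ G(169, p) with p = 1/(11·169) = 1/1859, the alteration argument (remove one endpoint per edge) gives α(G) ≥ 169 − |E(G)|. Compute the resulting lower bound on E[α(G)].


E[|E(G)|] = C(169, 2)·p = 14196 · (1/1859) = 84/11.
E[α(G)] ≥ n − E[|E(G)|] = 169 − 84/11 = 1775/11.
Numerically: ≈ 161.364.
(This is only a lower bound; the true E[α(G)] may be larger.)

E[α(G)] ≥ 1775/11 ≈ 161.364.


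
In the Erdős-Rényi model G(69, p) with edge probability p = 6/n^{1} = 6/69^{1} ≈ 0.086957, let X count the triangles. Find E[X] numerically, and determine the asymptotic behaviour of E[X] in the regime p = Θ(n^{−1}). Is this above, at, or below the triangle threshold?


Number of potential triangles: C(69, 3) = 52394.
Each occurs with probability p³ ≈ (0.086957)³ ≈ 6.5751623e-04.
By linearity: E[X] = C(69, 3)·p³ ≈ 52394 · 6.5751623e-04 ≈ 34.44991.
Here α = 1, so p = 6/n is exactly at the triangle threshold p ~ 1/n. Asymptotically E[X] → c³/6 = 6³/6 = 36 ≈ 36.00000, a bounded constant. In this regime the triangle count is asymptotically Poisson(c³/6).

E[X] ≈ 34.44991; in regime p = Θ(1/n^{1}) E[X] stays bounded (at the triangle threshold p ~ 1/n).


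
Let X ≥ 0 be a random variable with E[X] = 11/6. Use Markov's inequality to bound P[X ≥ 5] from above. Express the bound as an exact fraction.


μ = E[X] = 11/6, a = 5.
Markov: P[X ≥ 5] ≤ μ/a = (11/6)/5 = 11/30.
Numerically: ≈ 0.36667.
(Since a = 5 > μ = 1.83333, the bound 11/30 is < 1 and informative.)

P[X ≥ 5] ≤ 11/30 ≈ 0.36667.


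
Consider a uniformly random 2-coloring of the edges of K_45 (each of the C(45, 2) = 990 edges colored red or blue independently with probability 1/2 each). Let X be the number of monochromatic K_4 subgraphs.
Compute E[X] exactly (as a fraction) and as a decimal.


Let X = Σ_S X_S over the C(45, 4) = 148995 subsets S of size 4, where X_S = 1 if the K_4 on S is monochromatic.
For a fixed S, the K_4 on S has C(4, 2) = 6 edges. P[all 6 edges red] = (1/2)^6, and likewise for blue, so P[monochromatic] = 2·(1/2)^6 = 2^{1 − 6} = 1/32.
By linearity of expectation: E[X] = C(45, 4) · 2^{1 − 6} = 148995 · 1/32 = 148995/32.
Numerically: E[X] ≈ 4656.093750.

E[X] = C(45,4)·2^(1−C(4,2)) = 148995/32 ≈ 4656.093750.


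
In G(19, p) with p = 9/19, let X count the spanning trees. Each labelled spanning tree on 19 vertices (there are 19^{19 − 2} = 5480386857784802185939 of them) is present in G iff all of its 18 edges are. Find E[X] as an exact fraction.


K_19 has 19^{19 − 2} = 5480386857784802185939 labelled spanning trees.
For each such spanning tree H, let X_H = 1 if all 18 edges of H are present in G. Then P[X_H = 1] = p^{18} = (9/19)^{18} = 150094635296999121/104127350297911241532841.
By linearity of expectation: E[X] = Σ_H E[X_H] = 5480386857784802185939 · p^{18} = 5480386857784802185939 · 150094635296999121/104127350297911241532841 = 150094635296999121/19.
Numerically: E[X] ≈ 7.89972e+15.

E[X] = 5480386857784802185939 · (9/19)^{18} = 150094635296999121/19 ≈ 7.89972e+15.


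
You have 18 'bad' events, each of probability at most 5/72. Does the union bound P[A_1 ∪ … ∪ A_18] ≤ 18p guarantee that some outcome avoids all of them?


Union bound: P[∪_{i=1}^{18} A_i] ≤ Σ_i P[A_i] ≤ 18·p = 18·(5/72) = 5/4.
Numerically: 5/4 ≈ 1.25000.
Is 5/4 < 1? NO.
Since the bound 5/4 is ≥ 1, the union bound is uninformative here; it does NOT by itself certify existence.

18·p = 5/4 ≈ 1.25000; existence NOT certified by the union bound.


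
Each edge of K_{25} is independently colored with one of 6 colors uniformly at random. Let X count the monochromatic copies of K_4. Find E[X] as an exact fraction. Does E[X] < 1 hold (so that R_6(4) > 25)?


E[X] = C(25, 4) · 6^{1 − 6} = 12650 · 6^{−5} = 12650/7776.
As a reduced fraction: E[X] = 6325/3888 ≈ 1.6268.
Is E[X] < 1? NO.
Since E[X] ≥ 1, the first-moment bound is inconclusive at n = 25; it does NOT by itself certify R_6(4) > 25.

E[X] = 6325/3888 ≈ 1.6268; E[X] ≥ 1; first-moment method inconclusive here.


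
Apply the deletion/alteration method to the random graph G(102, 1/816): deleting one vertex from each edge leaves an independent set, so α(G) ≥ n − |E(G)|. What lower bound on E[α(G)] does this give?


E[|E(G)|] = C(102, 2)·p = 5151 · (1/816) = 101/16.
E[α(G)] ≥ n − E[|E(G)|] = 102 − 101/16 = 1531/16.
Numerically: ≈ 95.6875.
(This is only a lower bound; the true E[α(G)] may be larger.)

E[α(G)] ≥ 1531/16 ≈ 95.6875.


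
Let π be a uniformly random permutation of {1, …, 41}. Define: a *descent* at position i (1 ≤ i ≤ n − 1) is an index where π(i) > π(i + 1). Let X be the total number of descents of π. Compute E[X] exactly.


Write X = Σ X_I over i = 1, …, 40, with X_I the indicator of one descent.
There are 40 indicators.
For each fixed i, the pair (π(i), π(i+1)) is a uniformly random ordered pair of distinct values from {1, …, 41}; by symmetry P[π(i) > π(i+1)] = 1/2.
By linearity: E[X] = 40 · (1/2) = (41 − 1) · (1/2) = 20 ≈ 20.000000.

E[X] = 20 = 20.000000.


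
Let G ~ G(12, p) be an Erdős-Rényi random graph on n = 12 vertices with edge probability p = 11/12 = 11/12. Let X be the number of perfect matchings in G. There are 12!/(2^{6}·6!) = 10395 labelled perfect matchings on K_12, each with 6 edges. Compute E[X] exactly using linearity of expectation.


K_12 has 12!/(2^{6}·6!) = 10395 labelled perfect matchings.
For each such perfect matching H, let X_H = 1 if all 6 edges of H are present in G. Then P[X_H = 1] = p^{6} = (11/12)^{6} = 1771561/2985984.
Summing the indicators: E[X] = Σ_H E[X_H] = 10395 · p^{6} = 10395 · 1771561/2985984 = 682050985/110592.
Numerically: E[X] ≈ 6167.

E[X] = 10395 · (11/12)^{6} = 682050985/110592 ≈ 6167.


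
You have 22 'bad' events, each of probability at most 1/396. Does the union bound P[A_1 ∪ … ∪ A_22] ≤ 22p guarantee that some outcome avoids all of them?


Union bound: P[∪_{i=1}^{22} A_i] ≤ Σ_i P[A_i] ≤ 22·p = 22·(1/396) = 1/18.
Numerically: 1/18 ≈ 0.055556.
Is 1/18 < 1? YES.
Since P[∪ A_i] ≤ 1/18 < 1, the complement has P[∩ A_i^c] ≥ 1 − 1/18 = 17/18 > 0, so some outcome avoids every A_i.

22·p = 1/18 ≈ 0.055556; existence CERTIFIED by the union bound.


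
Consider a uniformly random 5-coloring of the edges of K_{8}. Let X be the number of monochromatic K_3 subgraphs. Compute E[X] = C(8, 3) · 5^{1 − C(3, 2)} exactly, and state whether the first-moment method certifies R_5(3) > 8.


E[X] = C(8, 3) · 5^{1 − 3} = 56 · 5^{−2} = 56/25.
As a reduced fraction: E[X] = 56/25 ≈ 2.24000.
Is E[X] < 1? NO.
Since E[X] ≥ 1, the first-moment bound is inconclusive at n = 8; it does NOT by itself certify R_5(3) > 8.

E[X] = 56/25 ≈ 2.24000; E[X] ≥ 1; first-moment method inconclusive here.


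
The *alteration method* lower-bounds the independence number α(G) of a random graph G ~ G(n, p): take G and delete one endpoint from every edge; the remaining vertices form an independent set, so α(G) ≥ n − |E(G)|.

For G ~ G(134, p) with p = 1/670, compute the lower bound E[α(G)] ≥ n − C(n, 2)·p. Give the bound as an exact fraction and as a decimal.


E[|E(G)|] = C(134, 2)·p = 8911 · (1/670) = 133/10.
E[α(G)] ≥ n − E[|E(G)|] = 134 − 133/10 = 1207/10.
Numerically: ≈ 120.700000.
(This is only a lower bound; the true E[α(G)] may be larger.)

E[α(G)] ≥ 1207/10 ≈ 120.700000.


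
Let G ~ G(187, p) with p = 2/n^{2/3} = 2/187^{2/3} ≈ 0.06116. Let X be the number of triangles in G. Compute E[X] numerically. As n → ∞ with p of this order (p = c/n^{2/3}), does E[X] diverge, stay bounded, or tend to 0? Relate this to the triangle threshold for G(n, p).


Number of potential triangles: C(187, 3) = 1072445.
Each occurs with probability p³ ≈ (0.06116)³ ≈ 2.2877406e-04.
By linearity: E[X] = C(187, 3)·p³ ≈ 1072445 · 2.2877406e-04 ≈ 245.34759.
Since α = 2/3 < 1, p = c/n^{2/3} ≫ 1/n is above the triangle threshold p ~ 1/n. Asymptotically E[X] ~ (c³/6)·n^{3(1−α)} = (2³/6)·n^{1} → ∞; triangles are abundant w.h.p.

E[X] ≈ 245.34759; in regime p = Θ(1/n^{2/3}) E[X] diverges (above the triangle threshold p ~ 1/n).


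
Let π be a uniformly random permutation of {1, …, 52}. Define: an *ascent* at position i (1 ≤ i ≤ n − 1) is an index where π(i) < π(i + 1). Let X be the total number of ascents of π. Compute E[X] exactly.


Write X = Σ X_I over i = 1, …, 51, with X_I the indicator of one ascent.
There are 51 indicators.
For each fixed i, the pair (π(i), π(i+1)) is a uniformly random ordered pair of distinct values from {1, …, 52}; by symmetry P[π(i) < π(i+1)] = 1/2.
By linearity: E[X] = 51 · (1/2) = (52 − 1) · (1/2) = 51/2 ≈ 25.50000.

E[X] = 51/2 = 25.50000.


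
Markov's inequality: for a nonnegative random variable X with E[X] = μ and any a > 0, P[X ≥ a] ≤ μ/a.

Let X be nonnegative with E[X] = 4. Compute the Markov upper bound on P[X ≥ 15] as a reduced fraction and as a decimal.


μ = E[X] = 4, a = 15.
Markov: P[X ≥ 15] ≤ μ/a = (4)/15 = 4/15.
Numerically: ≈ 0.266667.
(Since a = 15 > μ = 4.000000, the bound 4/15 is < 1 and informative.)

P[X ≥ 15] ≤ 4/15 ≈ 0.266667.


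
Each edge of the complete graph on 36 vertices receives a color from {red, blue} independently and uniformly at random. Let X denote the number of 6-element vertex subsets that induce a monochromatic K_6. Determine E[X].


Let X = Σ_S X_S over the C(36, 6) = 1947792 subsets S of size 6, where X_S = 1 if the K_6 on S is monochromatic.
For a fixed S, the K_6 on S has C(6, 2) = 15 edges. P[all 15 edges red] = (1/2)^15, and likewise for blue, so P[monochromatic] = 2·(1/2)^15 = 2^{1 − 15} = 1/16384.
Summing: E[X] = C(36, 6) · 2^{1 − 15} = 1947792 · 1/16384 = 121737/1024.
Numerically: E[X] ≈ 118.883789.

E[X] = C(36,6)·2^(1−C(6,2)) = 121737/1024 ≈ 118.883789.


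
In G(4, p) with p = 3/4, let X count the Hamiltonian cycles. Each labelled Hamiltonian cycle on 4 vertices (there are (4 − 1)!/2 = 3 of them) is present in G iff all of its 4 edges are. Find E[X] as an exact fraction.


K_4 has (4 − 1)!/2 = 3 labelled Hamiltonian cycles.
For each such Hamiltonian cycle H, let X_H = 1 if all 4 edges of H are present in G. Then P[X_H = 1] = p^{4} = (3/4)^{4} = 81/256.
By linearity of expectation: E[X] = Σ_H E[X_H] = 3 · p^{4} = 3 · 81/256 = 243/256.
Numerically: E[X] ≈ 0.9492.

E[X] = 3 · (3/4)^{4} = 243/256 ≈ 0.9492.


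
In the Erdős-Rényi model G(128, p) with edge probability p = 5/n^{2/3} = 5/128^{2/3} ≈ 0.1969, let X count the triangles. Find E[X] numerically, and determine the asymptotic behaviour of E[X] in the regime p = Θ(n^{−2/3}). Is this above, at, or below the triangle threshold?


Number of potential triangles: C(128, 3) = 341376.
Each occurs with probability p³ ≈ (0.1969)³ ≈ 7.629395e-03.
By linearity: E[X] = C(128, 3)·p³ ≈ 341376 · 7.629395e-03 ≈ 2604.4922.
Since α = 2/3 < 1, p = c/n^{2/3} ≫ 1/n is above the triangle threshold p ~ 1/n. Asymptotically E[X] ~ (c³/6)·n^{3(1−α)} = (5³/6)·n^{1} → ∞; triangles are abundant w.h.p.

E[X] ≈ 2604.4922; in regime p = Θ(1/n^{2/3}) E[X] diverges (above the triangle threshold p ~ 1/n).


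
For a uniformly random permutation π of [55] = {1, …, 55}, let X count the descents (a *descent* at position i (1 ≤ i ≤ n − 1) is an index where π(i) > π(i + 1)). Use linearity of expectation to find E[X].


Write X = Σ X_I over i = 1, …, 54, with X_I the indicator of one descent.
There are 54 indicators.
For each fixed i, the pair (π(i), π(i+1)) is a uniformly random ordered pair of distinct values from {1, …, 55}; by symmetry P[π(i) > π(i+1)] = 1/2.
By linearity: E[X] = 54 · (1/2) = (55 − 1) · (1/2) = 27 ≈ 27.000000.

E[X] = 27 = 27.000000.


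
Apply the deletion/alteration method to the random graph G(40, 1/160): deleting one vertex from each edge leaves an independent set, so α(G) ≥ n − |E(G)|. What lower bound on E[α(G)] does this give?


E[|E(G)|] = C(40, 2)·p = 780 · (1/160) = 39/8.
E[α(G)] ≥ n − E[|E(G)|] = 40 − 39/8 = 281/8.
Numerically: ≈ 35.125.
(This is only a lower bound; the true E[α(G)] may be larger.)

E[α(G)] ≥ 281/8 ≈ 35.125.


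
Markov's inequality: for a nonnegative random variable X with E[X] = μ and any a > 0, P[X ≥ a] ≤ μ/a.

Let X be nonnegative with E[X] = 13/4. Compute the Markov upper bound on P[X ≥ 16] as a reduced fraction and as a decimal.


μ = E[X] = 13/4, a = 16.
Markov: P[X ≥ 16] ≤ μ/a = (13/4)/16 = 13/64.
Numerically: ≈ 0.203125.
(Since a = 16 > μ = 3.250000, the bound 13/64 is < 1 and informative.)

P[X ≥ 16] ≤ 13/64 ≈ 0.203125.


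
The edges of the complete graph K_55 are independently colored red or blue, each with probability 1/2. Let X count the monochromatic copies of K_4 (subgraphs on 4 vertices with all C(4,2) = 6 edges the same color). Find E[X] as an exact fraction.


Let X = Σ_S X_S over the C(55, 4) = 341055 subsets S of size 4, where X_S = 1 if the K_4 on S is monochromatic.
For a fixed S, the K_4 on S has C(4, 2) = 6 edges. P[all 6 edges red] = (1/2)^6, and likewise for blue, so P[monochromatic] = 2·(1/2)^6 = 2^{1 − 6} = 1/32.
By linearity: E[X] = C(55, 4) · 2^{1 − 6} = 341055 · 1/32 = 341055/32.
Numerically: E[X] ≈ 10657.969.

E[X] = C(55,4)·2^(1−C(4,2)) = 341055/32 ≈ 10657.969.


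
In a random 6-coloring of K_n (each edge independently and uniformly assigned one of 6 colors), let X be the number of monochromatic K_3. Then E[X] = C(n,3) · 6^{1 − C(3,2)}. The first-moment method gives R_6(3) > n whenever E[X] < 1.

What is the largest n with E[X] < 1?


We need C(n, 3) · 6^{1 − 3} < 1, i.e. C(n, 3) < 6^{3 − 1} = 36.
Check values of n near the boundary:
  n = 4: C(4, 3) = 4; 4 < 36? YES
  n = 5: C(5, 3) = 10; 10 < 36? YES
  n = 6: C(6, 3) = 20; 20 < 36? YES
  n = 7: C(7, 3) = 35; 35 < 36? YES
  n = 8: C(8, 3) = 56; 56 < 36? NO
  n = 9: C(9, 3) = 84; 84 < 36? NO
The largest n with C(n, 3) < 36 is n = 7 (where E[X] = 35/36 ≈ 0.972222). Hence R_6(3) > 7, i.e. R_6(3) ≥ 8.

Largest n = 7; hence R_6(3) > 7.


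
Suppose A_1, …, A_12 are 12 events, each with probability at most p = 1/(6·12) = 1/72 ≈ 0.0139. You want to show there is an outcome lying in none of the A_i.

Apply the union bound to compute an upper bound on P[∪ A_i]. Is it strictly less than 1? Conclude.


Union bound: P[∪_{i=1}^{12} A_i] ≤ Σ_i P[A_i] ≤ 12·p = 12·(1/72) = 1/6.
Numerically: 1/6 ≈ 0.1667.
Is 1/6 < 1? YES.
Since P[∪ A_i] ≤ 1/6 < 1, the complement has P[∩ A_i^c] ≥ 1 − 1/6 = 5/6 > 0, so some outcome avoids every A_i.

12·p = 1/6 ≈ 0.1667; existence CERTIFIED by the union bound.


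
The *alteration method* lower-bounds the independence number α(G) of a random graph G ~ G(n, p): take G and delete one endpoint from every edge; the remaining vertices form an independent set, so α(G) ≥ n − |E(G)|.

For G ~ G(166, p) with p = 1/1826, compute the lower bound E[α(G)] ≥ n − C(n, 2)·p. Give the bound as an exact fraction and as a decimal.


E[|E(G)|] = C(166, 2)·p = 13695 · (1/1826) = 15/2.
E[α(G)] ≥ n − E[|E(G)|] = 166 − 15/2 = 317/2.
Numerically: ≈ 158.5000.
(This is only a lower bound; the true E[α(G)] may be larger.)

E[α(G)] ≥ 317/2 ≈ 158.5000.


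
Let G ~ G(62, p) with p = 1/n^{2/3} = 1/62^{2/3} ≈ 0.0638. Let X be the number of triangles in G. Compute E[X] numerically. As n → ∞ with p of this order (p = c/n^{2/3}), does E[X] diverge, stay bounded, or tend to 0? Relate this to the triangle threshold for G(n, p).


Number of potential triangles: C(62, 3) = 37820.
Each occurs with probability p³ ≈ (0.0638)³ ≈ 2.60146e-04.
By linearity: E[X] = C(62, 3)·p³ ≈ 37820 · 2.60146e-04 ≈ 9.839.
Since α = 2/3 < 1, p = c/n^{2/3} ≫ 1/n is above the triangle threshold p ~ 1/n. Asymptotically E[X] ~ (c³/6)·n^{3(1−α)} = (1³/6)·n^{1} → ∞; triangles are abundant w.h.p.

E[X] ≈ 9.839; in regime p = Θ(1/n^{2/3}) E[X] diverges (above the triangle threshold p ~ 1/n).


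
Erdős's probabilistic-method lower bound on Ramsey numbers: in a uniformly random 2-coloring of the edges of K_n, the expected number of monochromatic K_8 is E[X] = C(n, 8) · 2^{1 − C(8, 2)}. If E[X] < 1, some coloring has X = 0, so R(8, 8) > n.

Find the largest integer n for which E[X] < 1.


We need C(n, 8) · 2^{1 − 28} < 1, i.e. C(n, 8) < 2^{28 − 1} = 134217728.
Check values of n near the boundary:
  n = 37: C(37, 8) = 38608020; 38608020 < 134217728? YES
  n = 38: C(38, 8) = 48903492; 48903492 < 134217728? YES
  n = 39: C(39, 8) = 61523748; 61523748 < 134217728? YES
  n = 40: C(40, 8) = 76904685; 76904685 < 134217728? YES
  n = 41: C(41, 8) = 95548245; 95548245 < 134217728? YES
  n = 42: C(42, 8) = 118030185; 118030185 < 134217728? YES
  n = 43: C(43, 8) = 145008513; 145008513 < 134217728? NO
  n = 44: C(44, 8) = 177232627; 177232627 < 134217728? NO
  n = 45: C(45, 8) = 215553195; 215553195 < 134217728? NO
The largest n with C(n, 8) < 134217728 is n = 42 (where E[X] = 118030185/134217728 ≈ 0.8793934). Hence R(8, 8) > 42, i.e. R(8, 8) ≥ 43.

Largest n = 42; hence R(8, 8) > 42.


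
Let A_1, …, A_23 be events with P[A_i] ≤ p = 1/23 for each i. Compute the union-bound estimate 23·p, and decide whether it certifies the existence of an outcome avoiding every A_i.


Union bound: P[∪_{i=1}^{23} A_i] ≤ Σ_i P[A_i] ≤ 23·p = 23·(1/23) = 1.
Numerically: 1 ≈ 1.0000.
Is 1 < 1? NO.
Since the bound 1 is ≥ 1, the union bound is uninformative here; it does NOT by itself certify existence.

23·p = 1 ≈ 1.0000; existence NOT certified by the union bound.


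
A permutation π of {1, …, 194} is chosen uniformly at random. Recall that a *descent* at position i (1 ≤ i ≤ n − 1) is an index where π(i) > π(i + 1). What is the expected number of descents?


Write X = Σ X_I over i = 1, …, 193, with X_I the indicator of one descent.
There are 193 indicators.
For each fixed i, the pair (π(i), π(i+1)) is a uniformly random ordered pair of distinct values from {1, …, 194}; by symmetry P[π(i) > π(i+1)] = 1/2.
By linearity: E[X] = 193 · (1/2) = (194 − 1) · (1/2) = 193/2 ≈ 96.50000.

E[X] = 193/2 = 96.50000.


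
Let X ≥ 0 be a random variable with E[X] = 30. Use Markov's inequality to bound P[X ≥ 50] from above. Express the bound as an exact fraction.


μ = E[X] = 30, a = 50.
Markov: P[X ≥ 50] ≤ μ/a = (30)/50 = 3/5.
Numerically: ≈ 0.600.
(Since a = 50 > μ = 30.000, the bound 3/5 is < 1 and informative.)

P[X ≥ 50] ≤ 3/5 ≈ 0.600.


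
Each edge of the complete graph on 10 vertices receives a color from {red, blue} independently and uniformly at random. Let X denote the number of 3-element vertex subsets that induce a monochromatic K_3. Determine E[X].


Let X = Σ_S X_S over the C(10, 3) = 120 subsets S of size 3, where X_S = 1 if the K_3 on S is monochromatic.
For a fixed S, the K_3 on S has C(3, 2) = 3 edges. P[all 3 edges red] = (1/2)^3, and likewise for blue, so P[monochromatic] = 2·(1/2)^3 = 2^{1 − 3} = 1/4.
By linearity of expectation: E[X] = C(10, 3) · 2^{1 − 3} = 120 · 1/4 = 30.
Numerically: E[X] ≈ 30.000.

E[X] = C(10,3)·2^(1−C(3,2)) = 30 ≈ 30.000.


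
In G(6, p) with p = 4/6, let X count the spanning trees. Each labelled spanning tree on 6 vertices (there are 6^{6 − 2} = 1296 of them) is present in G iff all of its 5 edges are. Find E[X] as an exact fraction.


K_6 has 6^{6 − 2} = 1296 labelled spanning trees.
For each such spanning tree H, let X_H = 1 if all 5 edges of H are present in G. Then P[X_H = 1] = p^{5} = (2/3)^{5} = 32/243.
By linearity of expectation: E[X] = Σ_H E[X_H] = 1296 · p^{5} = 1296 · 32/243 = 512/3.
Numerically: E[X] ≈ 171.

E[X] = 1296 · (2/3)^{5} = 512/3 ≈ 171.


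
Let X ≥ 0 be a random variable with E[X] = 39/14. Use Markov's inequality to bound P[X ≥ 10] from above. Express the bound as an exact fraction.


μ = E[X] = 39/14, a = 10.
Markov: P[X ≥ 10] ≤ μ/a = (39/14)/10 = 39/140.
Numerically: ≈ 0.2786.
(Since a = 10 > μ = 2.7857, the bound 39/140 is < 1 and informative.)

P[X ≥ 10] ≤ 39/140 ≈ 0.2786.


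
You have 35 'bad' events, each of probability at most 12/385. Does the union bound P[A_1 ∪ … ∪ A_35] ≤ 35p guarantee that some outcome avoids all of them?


Union bound: P[∪_{i=1}^{35} A_i] ≤ Σ_i P[A_i] ≤ 35·p = 35·(12/385) = 12/11.
Numerically: 12/11 ≈ 1.090909.
Is 12/11 < 1? NO.
Since the bound 12/11 is ≥ 1, the union bound is uninformative here; it does NOT by itself certify existence.

35·p = 12/11 ≈ 1.090909; existence NOT certified by the union bound.


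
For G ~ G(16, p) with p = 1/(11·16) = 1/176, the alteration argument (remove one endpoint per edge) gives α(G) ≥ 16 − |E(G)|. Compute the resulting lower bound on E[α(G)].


E[|E(G)|] = C(16, 2)·p = 120 · (1/176) = 15/22.
E[α(G)] ≥ n − E[|E(G)|] = 16 − 15/22 = 337/22.
Numerically: ≈ 15.3182.
(This is only a lower bound; the true E[α(G)] may be larger.)

E[α(G)] ≥ 337/22 ≈ 15.3182.


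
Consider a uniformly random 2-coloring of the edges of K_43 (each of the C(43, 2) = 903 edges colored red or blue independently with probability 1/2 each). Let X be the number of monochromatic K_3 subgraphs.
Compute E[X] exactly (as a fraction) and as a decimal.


Let X = Σ_S X_S over the C(43, 3) = 12341 subsets S of size 3, where X_S = 1 if the K_3 on S is monochromatic.
For a fixed S, the K_3 on S has C(3, 2) = 3 edges. P[all 3 edges red] = (1/2)^3, and likewise for blue, so P[monochromatic] = 2·(1/2)^3 = 2^{1 − 3} = 1/4.
By linearity: E[X] = C(43, 3) · 2^{1 − 3} = 12341 · 1/4 = 12341/4.
Numerically: E[X] ≈ 3085.25000.

E[X] = C(43,3)·2^(1−C(3,2)) = 12341/4 ≈ 3085.25000.


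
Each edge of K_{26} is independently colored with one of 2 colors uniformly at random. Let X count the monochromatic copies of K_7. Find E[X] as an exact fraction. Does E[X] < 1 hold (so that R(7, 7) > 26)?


E[X] = C(26, 7) · 2^{1 − 21} = 657800 · 2^{−20} = 657800/1048576.
As a reduced fraction: E[X] = 82225/131072 ≈ 0.627327.
Is E[X] < 1? YES.
Since E[X] < 1, there exists a 2-coloring of K_{26} with no monochromatic K_7; hence R(7, 7) > 26.

E[X] = 82225/131072 ≈ 0.627327; E[X] < 1, so R(7, 7) > 26.


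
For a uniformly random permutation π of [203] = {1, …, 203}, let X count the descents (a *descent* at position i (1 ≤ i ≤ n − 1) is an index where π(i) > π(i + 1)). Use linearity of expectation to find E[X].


Write X = Σ X_I over i = 1, …, 202, with X_I the indicator of one descent.
There are 202 indicators.
For each fixed i, the pair (π(i), π(i+1)) is a uniformly random ordered pair of distinct values from {1, …, 203}; by symmetry P[π(i) > π(i+1)] = 1/2.
By linearity: E[X] = 202 · (1/2) = (203 − 1) · (1/2) = 101 ≈ 101.000000.

E[X] = 101 = 101.000000.


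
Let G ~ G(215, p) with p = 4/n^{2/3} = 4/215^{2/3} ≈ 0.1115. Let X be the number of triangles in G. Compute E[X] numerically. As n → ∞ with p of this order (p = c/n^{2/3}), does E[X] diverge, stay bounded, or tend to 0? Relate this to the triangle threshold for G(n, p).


Number of potential triangles: C(215, 3) = 1633355.
Each occurs with probability p³ ≈ (0.1115)³ ≈ 1.384532e-03.
By linearity: E[X] = C(215, 3)·p³ ≈ 1633355 · 1.384532e-03 ≈ 2261.4326.
Since α = 2/3 < 1, p = c/n^{2/3} ≫ 1/n is above the triangle threshold p ~ 1/n. Asymptotically E[X] ~ (c³/6)·n^{3(1−α)} = (4³/6)·n^{1} → ∞; triangles are abundant w.h.p.

E[X] ≈ 2261.4326; in regime p = Θ(1/n^{2/3}) E[X] diverges (above the triangle threshold p ~ 1/n).


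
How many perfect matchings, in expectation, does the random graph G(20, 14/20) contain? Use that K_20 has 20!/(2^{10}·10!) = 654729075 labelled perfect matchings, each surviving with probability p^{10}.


K_20 has 20!/(2^{10}·10!) = 654729075 labelled perfect matchings.
For each such perfect matching H, let X_H = 1 if all 10 edges of H are present in G. Then P[X_H = 1] = p^{10} = (7/10)^{10} = 282475249/10000000000.
By linearity: E[X] = Σ_H E[X_H] = 654729075 · p^{10} = 654729075 · 282475249/10000000000 = 7397790339526587/400000000.
Numerically: E[X] ≈ 1.849e+07.

E[X] = 654729075 · (7/10)^{10} = 7397790339526587/400000000 ≈ 1.849e+07.


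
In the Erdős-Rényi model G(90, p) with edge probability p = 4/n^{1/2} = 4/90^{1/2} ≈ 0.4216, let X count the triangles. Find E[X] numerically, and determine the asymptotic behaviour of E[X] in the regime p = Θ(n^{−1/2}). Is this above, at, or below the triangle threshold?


Number of potential triangles: C(90, 3) = 117480.
Each occurs with probability p³ ≈ (0.4216)³ ≈ 7.495769e-02.
By linearity: E[X] = C(90, 3)·p³ ≈ 117480 · 7.495769e-02 ≈ 8806.0297.
Since α = 1/2 < 1, p = c/n^{1/2} ≫ 1/n is above the triangle threshold p ~ 1/n. Asymptotically E[X] ~ (c³/6)·n^{3(1−α)} = (4³/6)·n^{1.5} → ∞; triangles are abundant w.h.p.

E[X] ≈ 8806.0297; in regime p = Θ(1/n^{1/2}) E[X] diverges (above the triangle threshold p ~ 1/n).


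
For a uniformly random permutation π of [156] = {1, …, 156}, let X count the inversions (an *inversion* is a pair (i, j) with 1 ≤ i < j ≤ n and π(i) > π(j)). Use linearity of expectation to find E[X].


Write X = Σ X_I over the C(156, 2) = 12090 pairs i < j, with X_I the indicator of one inversion.
There are 12090 indicators.
For each fixed pair i < j, the values π(i) and π(j) are two distinct elements of {1, …, 156} in uniformly random order; by symmetry P[π(i) > π(j)] = 1/2.
By linearity: E[X] = 12090 · (1/2) = C(156, 2) · (1/2) = 12090/2 = 6045 ≈ 6045.000.

E[X] = 6045 = 6045.000.


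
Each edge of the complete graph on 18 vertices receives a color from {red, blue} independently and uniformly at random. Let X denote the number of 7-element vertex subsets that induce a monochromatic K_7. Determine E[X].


Let X = Σ_S X_S over the C(18, 7) = 31824 subsets S of size 7, where X_S = 1 if the K_7 on S is monochromatic.
For a fixed S, the K_7 on S has C(7, 2) = 21 edges. P[all 21 edges red] = (1/2)^21, and likewise for blue, so P[monochromatic] = 2·(1/2)^21 = 2^{1 − 21} = 1/1048576.
Summing: E[X] = C(18, 7) · 2^{1 − 21} = 31824 · 1/1048576 = 1989/65536.
Numerically: E[X] ≈ 0.0303.

E[X] = C(18,7)·2^(1−C(7,2)) = 1989/65536 ≈ 0.0303.


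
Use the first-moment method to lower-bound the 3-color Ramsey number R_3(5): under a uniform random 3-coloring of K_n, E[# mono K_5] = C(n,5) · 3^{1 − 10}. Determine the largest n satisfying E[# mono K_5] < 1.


We need C(n, 5) · 3^{1 − 10} < 1, i.e. C(n, 5) < 3^{10 − 1} = 19683.
Check values of n near the boundary:
  n = 18: C(18, 5) = 8568; 8568 < 19683? YES
  n = 19: C(19, 5) = 11628; 11628 < 19683? YES
  n = 20: C(20, 5) = 15504; 15504 < 19683? YES
  n = 21: C(21, 5) = 20349; 20349 < 19683? NO
  n = 22: C(22, 5) = 26334; 26334 < 19683? NO
The largest n with C(n, 5) < 19683 is n = 20 (where E[X] = 5168/6561 ≈ 0.7876848). Hence R_3(5) > 20, i.e. R_3(5) ≥ 21.

Largest n = 20; hence R_3(5) > 20.


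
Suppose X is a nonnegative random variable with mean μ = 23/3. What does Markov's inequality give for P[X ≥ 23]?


μ = E[X] = 23/3, a = 23.
Markov: P[X ≥ 23] ≤ μ/a = (23/3)/23 = 1/3.
Numerically: ≈ 0.3333.
(Since a = 23 > μ = 7.6667, the bound 1/3 is < 1 and informative.)

P[X ≥ 23] ≤ 1/3 ≈ 0.3333.


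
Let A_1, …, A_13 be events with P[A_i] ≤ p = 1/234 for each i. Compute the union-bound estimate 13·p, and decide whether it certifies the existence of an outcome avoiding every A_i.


Union bound: P[∪_{i=1}^{13} A_i] ≤ Σ_i P[A_i] ≤ 13·p = 13·(1/234) = 1/18.
Numerically: 1/18 ≈ 0.05556.
Is 1/18 < 1? YES.
Since P[∪ A_i] ≤ 1/18 < 1, the complement has P[∩ A_i^c] ≥ 1 − 1/18 = 17/18 > 0, so some outcome avoids every A_i.

13·p = 1/18 ≈ 0.05556; existence CERTIFIED by the union bound.


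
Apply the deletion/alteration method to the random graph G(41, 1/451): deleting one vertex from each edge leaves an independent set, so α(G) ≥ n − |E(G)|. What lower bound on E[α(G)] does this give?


E[|E(G)|] = C(41, 2)·p = 820 · (1/451) = 20/11.
E[α(G)] ≥ n − E[|E(G)|] = 41 − 20/11 = 431/11.
Numerically: ≈ 39.181818.
(This is only a lower bound; the true E[α(G)] may be larger.)

E[α(G)] ≥ 431/11 ≈ 39.181818.


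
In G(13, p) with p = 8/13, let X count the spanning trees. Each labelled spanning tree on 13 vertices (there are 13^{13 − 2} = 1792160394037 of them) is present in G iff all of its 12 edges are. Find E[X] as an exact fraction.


K_13 has 13^{13 − 2} = 1792160394037 labelled spanning trees.
For each such spanning tree H, let X_H = 1 if all 12 edges of H are present in G. Then P[X_H = 1] = p^{12} = (8/13)^{12} = 68719476736/23298085122481.
By linearity: E[X] = Σ_H E[X_H] = 1792160394037 · p^{12} = 1792160394037 · 68719476736/23298085122481 = 68719476736/13.
Numerically: E[X] ≈ 5.28611e+09.

E[X] = 1792160394037 · (8/13)^{12} = 68719476736/13 ≈ 5.28611e+09.


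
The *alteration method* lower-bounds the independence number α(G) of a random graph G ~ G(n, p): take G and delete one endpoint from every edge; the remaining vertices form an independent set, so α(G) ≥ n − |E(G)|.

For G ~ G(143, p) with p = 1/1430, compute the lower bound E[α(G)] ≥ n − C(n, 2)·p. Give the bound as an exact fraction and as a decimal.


E[|E(G)|] = C(143, 2)·p = 10153 · (1/1430) = 71/10.
E[α(G)] ≥ n − E[|E(G)|] = 143 − 71/10 = 1359/10.
Numerically: ≈ 135.900000.
(This is only a lower bound; the true E[α(G)] may be larger.)

E[α(G)] ≥ 1359/10 ≈ 135.900000.


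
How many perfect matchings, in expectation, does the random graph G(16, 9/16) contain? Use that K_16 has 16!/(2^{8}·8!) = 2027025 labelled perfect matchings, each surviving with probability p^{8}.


K_16 has 16!/(2^{8}·8!) = 2027025 labelled perfect matchings.
For each such perfect matching H, let X_H = 1 if all 8 edges of H are present in G. Then P[X_H = 1] = p^{8} = (9/16)^{8} = 43046721/4294967296.
By linearity: E[X] = Σ_H E[X_H] = 2027025 · p^{8} = 2027025 · 43046721/4294967296 = 87256779635025/4294967296.
Numerically: E[X] ≈ 2.032e+04.

E[X] = 2027025 · (9/16)^{8} = 87256779635025/4294967296 ≈ 2.032e+04.
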